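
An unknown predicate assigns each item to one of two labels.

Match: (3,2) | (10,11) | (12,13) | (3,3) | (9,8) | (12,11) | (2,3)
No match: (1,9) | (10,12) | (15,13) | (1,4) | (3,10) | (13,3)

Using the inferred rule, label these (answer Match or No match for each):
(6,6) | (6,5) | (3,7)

Match, Match, No match

Rule: |first − second| ≤ 1. This holds for each 'Match' example and fails for each 'No match' one.
(6,6): Match (|6−6| = 0). (6,5): Match (|6−5| = 1). (3,7): No match (|3−7| = 4).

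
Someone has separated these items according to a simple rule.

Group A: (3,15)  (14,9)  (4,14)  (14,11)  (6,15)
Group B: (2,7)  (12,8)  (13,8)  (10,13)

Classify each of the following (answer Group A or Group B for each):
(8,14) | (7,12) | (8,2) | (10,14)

One predicate separates the groups cleanly: max ≥ 14.
(8,14): max 14, matches → Group A.
(7,12): max 12, doesn't qualify → Group B.
(8,2): max 8, doesn't qualify → Group B.
(10,14): max 14, matches → Group A.

Group A, Group B, Group B, Group A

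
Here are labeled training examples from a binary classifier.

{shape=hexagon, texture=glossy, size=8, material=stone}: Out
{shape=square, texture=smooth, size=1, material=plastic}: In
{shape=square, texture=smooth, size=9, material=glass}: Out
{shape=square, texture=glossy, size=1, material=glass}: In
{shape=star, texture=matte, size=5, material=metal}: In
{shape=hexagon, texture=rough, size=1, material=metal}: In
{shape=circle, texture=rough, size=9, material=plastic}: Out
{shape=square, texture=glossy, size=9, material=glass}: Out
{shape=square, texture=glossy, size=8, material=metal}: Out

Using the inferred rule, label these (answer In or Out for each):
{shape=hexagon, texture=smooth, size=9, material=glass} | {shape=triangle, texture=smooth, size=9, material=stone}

Out, Out

The simplest hypothesis consistent with all the labels is: size ≤ 5.
{shape=hexagon, texture=smooth, size=9, material=glass}: Out (size = 9).
{shape=triangle, texture=smooth, size=9, material=stone}: Out (size = 9).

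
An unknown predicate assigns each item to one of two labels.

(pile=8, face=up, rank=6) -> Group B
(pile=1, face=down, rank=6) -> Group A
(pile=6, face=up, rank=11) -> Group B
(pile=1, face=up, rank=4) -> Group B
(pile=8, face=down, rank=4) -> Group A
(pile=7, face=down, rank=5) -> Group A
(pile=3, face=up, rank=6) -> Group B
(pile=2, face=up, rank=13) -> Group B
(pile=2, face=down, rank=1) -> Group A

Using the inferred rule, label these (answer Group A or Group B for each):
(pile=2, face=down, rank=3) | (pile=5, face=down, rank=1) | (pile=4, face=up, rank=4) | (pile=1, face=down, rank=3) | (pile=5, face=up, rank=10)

Group A, Group A, Group B, Group A, Group B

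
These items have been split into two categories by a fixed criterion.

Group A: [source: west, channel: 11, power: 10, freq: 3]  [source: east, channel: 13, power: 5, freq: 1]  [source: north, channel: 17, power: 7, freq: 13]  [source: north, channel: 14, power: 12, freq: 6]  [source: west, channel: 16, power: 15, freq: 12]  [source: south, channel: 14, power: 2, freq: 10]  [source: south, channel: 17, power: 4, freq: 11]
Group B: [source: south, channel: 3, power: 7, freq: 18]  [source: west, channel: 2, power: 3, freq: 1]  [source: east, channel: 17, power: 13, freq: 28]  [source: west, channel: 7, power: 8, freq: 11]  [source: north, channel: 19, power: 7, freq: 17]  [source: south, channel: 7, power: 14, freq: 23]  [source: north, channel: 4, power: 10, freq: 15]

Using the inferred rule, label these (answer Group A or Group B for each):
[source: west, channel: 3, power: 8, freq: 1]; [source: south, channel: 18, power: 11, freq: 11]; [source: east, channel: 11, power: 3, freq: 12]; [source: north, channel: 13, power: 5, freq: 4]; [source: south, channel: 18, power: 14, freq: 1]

Group B, Group A, Group A, Group A, Group A

'Group A' ⟺ freq ≤ 13 AND channel ≥ 11.
[source: west, channel: 3, power: 8, freq: 1]: freq = 1, channel = 3, doesn't match → Group B.
[source: south, channel: 18, power: 11, freq: 11]: freq = 11, channel = 18, checks out → Group A.
[source: east, channel: 11, power: 3, freq: 12]: freq = 12, channel = 11, checks out → Group A.
[source: north, channel: 13, power: 5, freq: 4]: freq = 4, channel = 13, checks out → Group A.
[source: south, channel: 18, power: 14, freq: 1]: freq = 1, channel = 18, checks out → Group A.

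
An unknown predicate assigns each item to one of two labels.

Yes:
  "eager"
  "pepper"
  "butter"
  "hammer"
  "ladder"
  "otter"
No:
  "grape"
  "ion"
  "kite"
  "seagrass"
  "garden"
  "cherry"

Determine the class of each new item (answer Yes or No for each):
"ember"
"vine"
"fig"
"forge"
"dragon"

Yes, No, No, No, No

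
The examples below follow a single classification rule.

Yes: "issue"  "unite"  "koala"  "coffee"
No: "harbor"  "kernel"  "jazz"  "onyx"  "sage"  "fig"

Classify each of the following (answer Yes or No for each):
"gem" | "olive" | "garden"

The rule appears to be: has ≥ 3 vowels.

No, Yes, No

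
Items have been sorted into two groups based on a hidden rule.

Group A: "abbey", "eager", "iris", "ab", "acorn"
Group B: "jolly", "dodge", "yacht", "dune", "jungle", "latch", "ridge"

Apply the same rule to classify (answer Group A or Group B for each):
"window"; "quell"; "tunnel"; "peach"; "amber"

Group B, Group B, Group B, Group B, Group A

Looking at the examples, the only property every 'Group A' case has and every 'Group B' case lacks is: starts with a vowel.
"window": Group B (starts with 'w'). "quell": Group B (starts with 'q'). "tunnel": Group B (starts with 't'). "peach": Group B (starts with 'p'). "amber": Group A (starts with 'a').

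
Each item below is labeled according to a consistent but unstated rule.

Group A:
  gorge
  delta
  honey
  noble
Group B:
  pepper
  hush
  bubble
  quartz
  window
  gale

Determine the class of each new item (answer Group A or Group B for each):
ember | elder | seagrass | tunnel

Group A, Group A, Group B, Group B

The common property of the 'Group A' items is: odd length. No 'Group B' item has it.
ember → length 5 → Group A.
elder → length 5 → Group A.
seagrass → length 8 → Group B.
tunnel → length 6 → Group B.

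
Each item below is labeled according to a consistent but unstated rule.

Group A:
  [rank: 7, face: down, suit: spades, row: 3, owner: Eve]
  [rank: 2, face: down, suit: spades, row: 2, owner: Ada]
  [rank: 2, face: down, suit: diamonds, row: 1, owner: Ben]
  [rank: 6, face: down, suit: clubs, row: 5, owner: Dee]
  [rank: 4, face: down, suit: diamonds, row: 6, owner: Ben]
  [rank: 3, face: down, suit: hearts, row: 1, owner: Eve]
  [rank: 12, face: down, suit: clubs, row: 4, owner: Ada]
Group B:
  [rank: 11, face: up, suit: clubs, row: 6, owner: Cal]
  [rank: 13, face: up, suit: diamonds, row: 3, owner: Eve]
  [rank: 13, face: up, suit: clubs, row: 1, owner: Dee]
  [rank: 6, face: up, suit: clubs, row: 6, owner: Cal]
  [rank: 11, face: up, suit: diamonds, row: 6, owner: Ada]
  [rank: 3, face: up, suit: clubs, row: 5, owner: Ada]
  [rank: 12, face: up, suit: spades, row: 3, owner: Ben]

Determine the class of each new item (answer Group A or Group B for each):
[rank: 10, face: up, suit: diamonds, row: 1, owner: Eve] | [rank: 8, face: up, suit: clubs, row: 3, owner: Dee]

Group B, Group B

The pattern is that an item is 'Group A' exactly when: face is down.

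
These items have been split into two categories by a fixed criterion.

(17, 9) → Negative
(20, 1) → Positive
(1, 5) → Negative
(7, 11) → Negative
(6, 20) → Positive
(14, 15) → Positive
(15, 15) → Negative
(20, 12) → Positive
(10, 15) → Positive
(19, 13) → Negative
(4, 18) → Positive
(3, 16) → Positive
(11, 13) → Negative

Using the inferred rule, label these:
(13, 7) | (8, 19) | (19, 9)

One predicate separates the groups cleanly: product is even.

Negative, Positive, Negative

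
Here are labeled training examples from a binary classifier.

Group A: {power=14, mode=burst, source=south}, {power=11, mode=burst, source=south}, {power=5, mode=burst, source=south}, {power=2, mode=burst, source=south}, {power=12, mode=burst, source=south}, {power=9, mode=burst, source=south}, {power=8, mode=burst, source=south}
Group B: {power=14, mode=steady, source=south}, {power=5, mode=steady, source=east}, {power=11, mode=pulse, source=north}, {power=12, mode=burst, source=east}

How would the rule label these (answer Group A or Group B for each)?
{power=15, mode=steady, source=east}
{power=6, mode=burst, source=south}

All 'Group A' examples share one property — mode is burst AND source is south — and every 'Group B' example lacks it.
{power=15, mode=steady, source=east}: mode is steady, source is east — does not fit, so Group B.
{power=6, mode=burst, source=south}: mode is burst, source is south — meets the rule, so Group A.

Group B, Group A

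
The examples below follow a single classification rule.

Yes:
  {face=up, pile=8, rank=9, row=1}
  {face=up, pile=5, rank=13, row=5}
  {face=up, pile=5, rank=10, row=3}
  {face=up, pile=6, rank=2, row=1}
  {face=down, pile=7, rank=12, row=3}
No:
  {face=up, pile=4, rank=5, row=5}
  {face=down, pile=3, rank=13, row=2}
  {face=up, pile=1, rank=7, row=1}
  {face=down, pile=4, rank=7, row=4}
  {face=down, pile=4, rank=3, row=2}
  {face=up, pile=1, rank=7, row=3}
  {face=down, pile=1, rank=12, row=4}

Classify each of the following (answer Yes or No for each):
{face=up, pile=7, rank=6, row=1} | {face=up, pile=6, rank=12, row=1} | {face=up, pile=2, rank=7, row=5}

All 'Yes' examples share one property — pile ≥ 5 — and every 'No' example lacks it.

Yes, Yes, No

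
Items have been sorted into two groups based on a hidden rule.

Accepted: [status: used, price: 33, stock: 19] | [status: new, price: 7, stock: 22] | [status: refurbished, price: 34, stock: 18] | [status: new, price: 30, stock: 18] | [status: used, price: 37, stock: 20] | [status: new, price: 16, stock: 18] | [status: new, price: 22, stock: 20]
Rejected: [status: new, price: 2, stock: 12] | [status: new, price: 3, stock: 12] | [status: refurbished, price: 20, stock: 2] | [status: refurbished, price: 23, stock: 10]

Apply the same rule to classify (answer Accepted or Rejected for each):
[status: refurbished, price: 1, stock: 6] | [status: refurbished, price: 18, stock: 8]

Rejected, Rejected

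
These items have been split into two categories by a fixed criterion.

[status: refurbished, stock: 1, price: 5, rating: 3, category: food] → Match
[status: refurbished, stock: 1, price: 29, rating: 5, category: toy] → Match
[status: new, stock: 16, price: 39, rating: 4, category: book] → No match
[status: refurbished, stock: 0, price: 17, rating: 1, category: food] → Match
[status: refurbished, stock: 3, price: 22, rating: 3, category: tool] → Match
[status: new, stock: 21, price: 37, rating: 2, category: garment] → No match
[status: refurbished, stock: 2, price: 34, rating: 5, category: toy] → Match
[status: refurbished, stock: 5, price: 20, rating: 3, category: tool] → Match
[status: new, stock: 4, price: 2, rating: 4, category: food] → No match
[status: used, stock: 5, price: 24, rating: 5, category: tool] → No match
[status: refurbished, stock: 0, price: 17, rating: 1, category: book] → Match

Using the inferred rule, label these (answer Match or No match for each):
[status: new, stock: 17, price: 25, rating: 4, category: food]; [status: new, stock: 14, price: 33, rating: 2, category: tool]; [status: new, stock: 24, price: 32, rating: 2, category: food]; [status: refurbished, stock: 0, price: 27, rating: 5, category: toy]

No match, No match, No match, Match

A rule that fits every label: status is refurbished — true of each 'Match' example, false of each 'No match' one.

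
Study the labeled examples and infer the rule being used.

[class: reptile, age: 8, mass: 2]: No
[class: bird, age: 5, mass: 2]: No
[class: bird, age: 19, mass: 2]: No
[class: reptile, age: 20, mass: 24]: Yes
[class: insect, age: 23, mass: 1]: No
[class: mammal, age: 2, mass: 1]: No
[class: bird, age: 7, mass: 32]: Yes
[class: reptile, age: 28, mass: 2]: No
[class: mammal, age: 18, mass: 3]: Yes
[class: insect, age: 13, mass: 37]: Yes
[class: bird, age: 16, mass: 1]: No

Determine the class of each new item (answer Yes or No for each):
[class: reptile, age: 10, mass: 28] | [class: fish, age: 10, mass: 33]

'Yes' ⟺ mass ≥ 3.
[class: reptile, age: 10, mass: 28] → mass = 28 → Yes.
[class: fish, age: 10, mass: 33] → mass = 33 → Yes.

Yes, Yes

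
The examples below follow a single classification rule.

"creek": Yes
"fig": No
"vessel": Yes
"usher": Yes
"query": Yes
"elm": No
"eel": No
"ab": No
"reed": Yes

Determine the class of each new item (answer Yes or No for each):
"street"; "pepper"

Rule: length ≥ 4. This holds for each 'Yes' example and fails for each 'No' one.
"street": length 6, has this property → Yes. "pepper": length 6, has this property → Yes.

Yes, Yes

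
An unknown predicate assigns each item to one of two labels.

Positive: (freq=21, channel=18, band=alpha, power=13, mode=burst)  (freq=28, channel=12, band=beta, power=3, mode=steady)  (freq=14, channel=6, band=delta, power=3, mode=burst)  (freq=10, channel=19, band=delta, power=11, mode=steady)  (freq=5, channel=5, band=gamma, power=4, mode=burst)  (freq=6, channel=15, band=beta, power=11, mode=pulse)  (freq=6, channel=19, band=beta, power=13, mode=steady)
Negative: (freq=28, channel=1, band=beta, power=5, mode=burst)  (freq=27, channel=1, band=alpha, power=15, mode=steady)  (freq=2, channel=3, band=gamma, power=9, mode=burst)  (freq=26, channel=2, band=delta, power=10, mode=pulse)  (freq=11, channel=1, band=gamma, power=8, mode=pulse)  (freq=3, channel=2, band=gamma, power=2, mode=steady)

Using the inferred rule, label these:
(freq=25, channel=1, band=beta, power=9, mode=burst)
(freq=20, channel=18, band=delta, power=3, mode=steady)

The pattern is that an item is 'Positive' exactly when: channel ≥ 5.
(freq=25, channel=1, band=beta, power=9, mode=burst): Negative (channel = 1). (freq=20, channel=18, band=delta, power=3, mode=steady): Positive (channel = 18).

Negative, Positive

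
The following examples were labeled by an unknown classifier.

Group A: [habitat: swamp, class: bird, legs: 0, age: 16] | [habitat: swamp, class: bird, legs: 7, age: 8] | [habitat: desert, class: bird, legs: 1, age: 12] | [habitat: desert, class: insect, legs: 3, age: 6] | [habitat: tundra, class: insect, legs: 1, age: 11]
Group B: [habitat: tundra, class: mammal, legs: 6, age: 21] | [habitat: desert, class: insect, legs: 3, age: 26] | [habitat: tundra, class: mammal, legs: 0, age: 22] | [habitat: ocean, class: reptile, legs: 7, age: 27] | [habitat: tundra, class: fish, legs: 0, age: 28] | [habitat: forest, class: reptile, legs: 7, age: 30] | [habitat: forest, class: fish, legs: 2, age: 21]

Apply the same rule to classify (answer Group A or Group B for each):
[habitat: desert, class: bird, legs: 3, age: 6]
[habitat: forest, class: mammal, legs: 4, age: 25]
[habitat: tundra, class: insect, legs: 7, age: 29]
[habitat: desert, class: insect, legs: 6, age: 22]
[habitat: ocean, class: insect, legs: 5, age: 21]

Group A, Group B, Group B, Group B, Group B

The simplest hypothesis consistent with all the labels is: age ≤ 16.
Group A: [habitat: desert, class: bird, legs: 3, age: 6], since age = 6. Group B: [habitat: forest, class: mammal, legs: 4, age: 25], since age = 25. Group B: [habitat: tundra, class: insect, legs: 7, age: 29], since age = 29. Group B: [habitat: desert, class: insect, legs: 6, age: 22], since age = 22. Group B: [habitat: ocean, class: insect, legs: 5, age: 21], since age = 21.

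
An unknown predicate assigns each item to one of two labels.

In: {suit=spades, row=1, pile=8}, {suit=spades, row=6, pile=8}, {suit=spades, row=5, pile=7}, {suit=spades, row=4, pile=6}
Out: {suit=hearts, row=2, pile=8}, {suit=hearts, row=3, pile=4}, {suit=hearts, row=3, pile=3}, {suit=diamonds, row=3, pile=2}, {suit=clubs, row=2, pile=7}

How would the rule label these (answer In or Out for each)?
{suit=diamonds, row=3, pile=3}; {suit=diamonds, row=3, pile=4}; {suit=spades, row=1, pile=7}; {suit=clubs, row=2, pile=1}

One predicate separates the groups cleanly: suit is spades.
{suit=diamonds, row=3, pile=3}: Out (suit is diamonds).
{suit=diamonds, row=3, pile=4}: Out (suit is diamonds).
{suit=spades, row=1, pile=7}: In (suit is spades).
{suit=clubs, row=2, pile=1}: Out (suit is clubs).

Out, Out, In, Out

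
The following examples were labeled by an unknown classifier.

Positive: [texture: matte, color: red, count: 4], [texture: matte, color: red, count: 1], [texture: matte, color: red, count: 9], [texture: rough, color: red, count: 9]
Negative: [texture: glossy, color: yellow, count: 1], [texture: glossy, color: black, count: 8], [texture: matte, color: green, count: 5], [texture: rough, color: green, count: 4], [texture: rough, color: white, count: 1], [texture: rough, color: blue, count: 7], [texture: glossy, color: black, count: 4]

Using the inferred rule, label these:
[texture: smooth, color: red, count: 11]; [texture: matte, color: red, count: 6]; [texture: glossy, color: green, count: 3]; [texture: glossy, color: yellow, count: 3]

Positive, Positive, Negative, Negative

The rule appears to be: color is red.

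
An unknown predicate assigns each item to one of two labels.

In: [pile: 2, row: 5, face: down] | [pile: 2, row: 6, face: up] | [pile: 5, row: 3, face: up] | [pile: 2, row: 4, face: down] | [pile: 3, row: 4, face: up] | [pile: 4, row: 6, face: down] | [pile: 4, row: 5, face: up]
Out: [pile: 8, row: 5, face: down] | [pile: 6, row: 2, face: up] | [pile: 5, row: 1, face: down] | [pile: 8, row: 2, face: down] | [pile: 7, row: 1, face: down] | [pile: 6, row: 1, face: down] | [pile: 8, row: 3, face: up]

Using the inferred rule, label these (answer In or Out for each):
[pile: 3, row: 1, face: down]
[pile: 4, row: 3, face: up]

Rule: row ≥ 2 AND pile ≤ 5. This holds for each 'In' example and fails for each 'Out' one.
[pile: 3, row: 1, face: down]: Out (row = 1, pile = 3). [pile: 4, row: 3, face: up]: In (row = 3, pile = 4).

Out, In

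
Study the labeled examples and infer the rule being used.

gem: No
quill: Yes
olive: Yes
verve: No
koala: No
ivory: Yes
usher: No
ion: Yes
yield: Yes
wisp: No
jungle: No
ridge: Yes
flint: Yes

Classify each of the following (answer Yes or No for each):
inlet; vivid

One predicate separates the groups cleanly: odd length AND contains 'i'.
inlet → length 5, has 'i' → Yes. vivid → length 5, has 'i' → Yes.

Yes, Yes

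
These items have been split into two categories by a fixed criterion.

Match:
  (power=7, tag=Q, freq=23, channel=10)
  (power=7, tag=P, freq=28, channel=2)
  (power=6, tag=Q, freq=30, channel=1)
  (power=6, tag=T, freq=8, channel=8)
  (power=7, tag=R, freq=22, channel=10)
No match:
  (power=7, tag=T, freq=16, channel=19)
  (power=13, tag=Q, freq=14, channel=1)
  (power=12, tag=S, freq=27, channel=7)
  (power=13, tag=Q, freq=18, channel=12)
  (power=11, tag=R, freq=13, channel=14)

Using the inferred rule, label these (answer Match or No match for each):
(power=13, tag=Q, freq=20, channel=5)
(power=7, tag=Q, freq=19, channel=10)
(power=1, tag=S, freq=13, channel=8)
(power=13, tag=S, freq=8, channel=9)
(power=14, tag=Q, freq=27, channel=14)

The rule appears to be: channel ≤ 10 AND power ≤ 7.
(power=13, tag=Q, freq=20, channel=5): channel = 5, power = 13, lacks this property → No match. (power=7, tag=Q, freq=19, channel=10): channel = 10, power = 7, checks out → Match. (power=1, tag=S, freq=13, channel=8): channel = 8, power = 1, checks out → Match. (power=13, tag=S, freq=8, channel=9): channel = 9, power = 13, lacks this property → No match. (power=14, tag=Q, freq=27, channel=14): channel = 14, power = 14, lacks this property → No match.

No match, Match, Match, No match, No match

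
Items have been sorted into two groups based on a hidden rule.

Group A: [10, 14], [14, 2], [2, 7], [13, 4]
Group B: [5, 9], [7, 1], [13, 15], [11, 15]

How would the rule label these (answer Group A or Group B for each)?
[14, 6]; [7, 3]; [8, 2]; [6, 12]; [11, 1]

The common property of the 'Group A' items is: product is even. No 'Group B' item has it.
[14, 6] — 14·6 = 84, hence Group A.
[7, 3] — 7·3 = 21, hence Group B.
[8, 2] — 8·2 = 16, hence Group A.
[6, 12] — 6·12 = 72, hence Group A.
[11, 1] — 11·1 = 11, hence Group B.

Group A, Group B, Group A, Group A, Group B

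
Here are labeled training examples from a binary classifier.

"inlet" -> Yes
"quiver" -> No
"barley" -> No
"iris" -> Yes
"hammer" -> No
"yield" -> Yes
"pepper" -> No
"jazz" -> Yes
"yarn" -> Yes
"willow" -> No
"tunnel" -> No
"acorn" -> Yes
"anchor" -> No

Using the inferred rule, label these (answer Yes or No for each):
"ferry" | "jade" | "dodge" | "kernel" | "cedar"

Yes, Yes, Yes, No, Yes

Every 'Yes' example satisfies: length ≤ 5. None of the 'No' examples do.
Yes: "ferry", since length 5. Yes: "jade", since length 4. Yes: "dodge", since length 5. No: "kernel", since length 6. Yes: "cedar", since length 5.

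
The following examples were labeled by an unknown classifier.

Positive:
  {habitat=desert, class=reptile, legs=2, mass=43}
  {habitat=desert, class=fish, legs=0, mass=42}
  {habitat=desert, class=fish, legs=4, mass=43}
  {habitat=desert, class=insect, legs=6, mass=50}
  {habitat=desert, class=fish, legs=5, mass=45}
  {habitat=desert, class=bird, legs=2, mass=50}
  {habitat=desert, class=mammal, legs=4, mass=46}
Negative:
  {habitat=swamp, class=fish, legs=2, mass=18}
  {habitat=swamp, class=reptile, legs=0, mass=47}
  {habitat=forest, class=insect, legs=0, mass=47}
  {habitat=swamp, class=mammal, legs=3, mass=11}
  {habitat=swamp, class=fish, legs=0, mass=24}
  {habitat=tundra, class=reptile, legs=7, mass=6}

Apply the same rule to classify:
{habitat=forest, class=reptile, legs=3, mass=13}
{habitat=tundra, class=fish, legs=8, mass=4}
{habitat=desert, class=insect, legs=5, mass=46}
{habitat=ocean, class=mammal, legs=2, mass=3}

All 'Positive' examples share one property — habitat is desert — and every 'Negative' example lacks it.
{habitat=forest, class=reptile, legs=3, mass=13}: habitat is forest — does not satisfy this, so Negative. {habitat=tundra, class=fish, legs=8, mass=4}: habitat is tundra — does not satisfy this, so Negative. {habitat=desert, class=insect, legs=5, mass=46}: habitat is desert — fits, so Positive. {habitat=ocean, class=mammal, legs=2, mass=3}: habitat is ocean — does not satisfy this, so Negative.

Negative, Negative, Positive, Negative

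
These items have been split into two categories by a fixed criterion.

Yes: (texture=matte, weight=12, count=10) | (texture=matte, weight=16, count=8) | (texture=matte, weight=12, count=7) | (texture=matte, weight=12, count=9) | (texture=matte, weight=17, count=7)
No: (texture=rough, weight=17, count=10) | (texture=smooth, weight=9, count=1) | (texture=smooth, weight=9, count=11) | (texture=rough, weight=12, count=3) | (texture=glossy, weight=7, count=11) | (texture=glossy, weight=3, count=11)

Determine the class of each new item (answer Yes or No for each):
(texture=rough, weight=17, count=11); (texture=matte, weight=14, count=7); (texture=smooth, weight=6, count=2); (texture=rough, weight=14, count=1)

No, Yes, No, No

'Yes' ⟺ texture is matte.
No: (texture=rough, weight=17, count=11), since texture is rough. Yes: (texture=matte, weight=14, count=7), since texture is matte. No: (texture=smooth, weight=6, count=2), since texture is smooth. No: (texture=rough, weight=14, count=1), since texture is rough.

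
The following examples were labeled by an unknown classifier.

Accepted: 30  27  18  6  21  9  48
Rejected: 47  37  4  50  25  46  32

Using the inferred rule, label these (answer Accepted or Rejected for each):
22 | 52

Rejected, Rejected

The classifier is using: multiple of 3.
Rejected: 22, since 22 = 3·7 + 1.
Rejected: 52, since 52 = 3·17 + 1.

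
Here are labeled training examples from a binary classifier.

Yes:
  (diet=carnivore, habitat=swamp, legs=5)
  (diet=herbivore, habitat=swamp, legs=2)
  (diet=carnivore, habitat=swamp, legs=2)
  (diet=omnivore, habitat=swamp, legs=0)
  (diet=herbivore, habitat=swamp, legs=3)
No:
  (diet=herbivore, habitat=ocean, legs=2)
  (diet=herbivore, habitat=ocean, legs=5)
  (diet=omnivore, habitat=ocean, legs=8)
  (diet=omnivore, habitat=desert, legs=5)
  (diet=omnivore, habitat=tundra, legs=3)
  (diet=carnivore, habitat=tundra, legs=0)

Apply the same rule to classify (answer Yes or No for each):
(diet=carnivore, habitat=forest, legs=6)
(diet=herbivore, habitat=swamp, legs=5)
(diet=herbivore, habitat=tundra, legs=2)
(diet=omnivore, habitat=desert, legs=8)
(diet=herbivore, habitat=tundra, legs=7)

No, Yes, No, No, No

The pattern is that an item is 'Yes' exactly when: habitat is swamp.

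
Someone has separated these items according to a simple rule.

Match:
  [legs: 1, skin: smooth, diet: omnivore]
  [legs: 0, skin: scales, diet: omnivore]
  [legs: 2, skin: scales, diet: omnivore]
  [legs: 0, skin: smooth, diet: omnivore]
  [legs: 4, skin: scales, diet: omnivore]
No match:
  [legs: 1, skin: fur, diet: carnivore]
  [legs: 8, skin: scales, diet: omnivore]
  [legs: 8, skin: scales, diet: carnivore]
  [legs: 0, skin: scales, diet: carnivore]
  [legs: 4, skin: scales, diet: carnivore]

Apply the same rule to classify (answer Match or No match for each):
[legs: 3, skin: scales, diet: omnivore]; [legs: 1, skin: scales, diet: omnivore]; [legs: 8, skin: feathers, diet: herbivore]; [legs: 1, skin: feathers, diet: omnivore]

Match, Match, No match, Match

Every 'Match' example satisfies: diet is omnivore AND legs ≤ 4. None of the 'No match' examples do.
[legs: 3, skin: scales, diet: omnivore]: diet is omnivore, legs = 3, matches → Match.
[legs: 1, skin: scales, diet: omnivore]: diet is omnivore, legs = 1, matches → Match.
[legs: 8, skin: feathers, diet: herbivore]: diet is herbivore, legs = 8, does not fit → No match.
[legs: 1, skin: feathers, diet: omnivore]: diet is omnivore, legs = 1, matches → Match.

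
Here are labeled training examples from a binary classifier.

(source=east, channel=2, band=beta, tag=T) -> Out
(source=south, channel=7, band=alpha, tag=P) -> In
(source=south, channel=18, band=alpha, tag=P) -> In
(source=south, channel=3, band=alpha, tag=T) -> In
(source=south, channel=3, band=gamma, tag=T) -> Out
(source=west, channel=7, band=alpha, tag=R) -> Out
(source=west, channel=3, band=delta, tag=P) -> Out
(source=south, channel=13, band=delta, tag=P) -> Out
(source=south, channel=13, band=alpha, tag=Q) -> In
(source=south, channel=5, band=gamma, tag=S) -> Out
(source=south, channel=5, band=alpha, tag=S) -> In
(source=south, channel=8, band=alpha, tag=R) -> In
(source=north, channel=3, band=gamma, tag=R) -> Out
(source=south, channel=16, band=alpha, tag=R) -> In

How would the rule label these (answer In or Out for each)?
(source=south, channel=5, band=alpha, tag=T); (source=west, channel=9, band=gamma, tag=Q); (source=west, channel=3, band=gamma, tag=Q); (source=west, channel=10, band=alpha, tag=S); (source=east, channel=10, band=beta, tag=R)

In, Out, Out, Out, Out

All 'In' examples share one property — band is alpha AND source is south — and every 'Out' example lacks it.
In: (source=south, channel=5, band=alpha, tag=T), since band is alpha, source is south. Out: (source=west, channel=9, band=gamma, tag=Q), since band is gamma, source is west. Out: (source=west, channel=3, band=gamma, tag=Q), since band is gamma, source is west. Out: (source=west, channel=10, band=alpha, tag=S), since band is alpha, source is west. Out: (source=east, channel=10, band=beta, tag=R), since band is beta, source is east.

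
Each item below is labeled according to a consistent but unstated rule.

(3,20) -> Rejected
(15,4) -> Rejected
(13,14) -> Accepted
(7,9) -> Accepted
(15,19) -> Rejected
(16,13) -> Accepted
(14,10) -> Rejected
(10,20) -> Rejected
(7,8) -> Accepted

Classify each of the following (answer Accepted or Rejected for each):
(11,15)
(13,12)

Rejected, Accepted

'Accepted' ⟺ |first − second| ≤ 3.
(11,15) → |11−15| = 4 → Rejected.
(13,12) → |13−12| = 1 → Accepted.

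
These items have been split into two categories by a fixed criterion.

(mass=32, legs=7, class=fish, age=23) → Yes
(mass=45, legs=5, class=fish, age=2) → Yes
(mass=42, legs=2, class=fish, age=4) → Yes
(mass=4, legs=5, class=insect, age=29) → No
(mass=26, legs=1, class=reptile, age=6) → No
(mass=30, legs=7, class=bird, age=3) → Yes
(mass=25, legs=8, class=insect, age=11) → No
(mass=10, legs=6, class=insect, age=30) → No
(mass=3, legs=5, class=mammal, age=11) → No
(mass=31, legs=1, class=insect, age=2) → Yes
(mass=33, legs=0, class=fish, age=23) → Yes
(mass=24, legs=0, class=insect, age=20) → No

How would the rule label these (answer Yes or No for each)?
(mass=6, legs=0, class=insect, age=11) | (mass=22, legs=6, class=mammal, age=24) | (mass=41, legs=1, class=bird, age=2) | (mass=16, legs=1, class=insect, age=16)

No, No, Yes, No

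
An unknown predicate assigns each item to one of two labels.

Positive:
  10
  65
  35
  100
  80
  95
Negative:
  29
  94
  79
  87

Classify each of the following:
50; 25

Positive, Positive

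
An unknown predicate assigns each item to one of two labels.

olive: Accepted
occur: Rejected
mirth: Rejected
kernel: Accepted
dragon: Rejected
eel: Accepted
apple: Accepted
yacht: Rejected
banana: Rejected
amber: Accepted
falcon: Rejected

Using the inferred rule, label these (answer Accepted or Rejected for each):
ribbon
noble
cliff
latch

Rejected, Accepted, Rejected, Rejected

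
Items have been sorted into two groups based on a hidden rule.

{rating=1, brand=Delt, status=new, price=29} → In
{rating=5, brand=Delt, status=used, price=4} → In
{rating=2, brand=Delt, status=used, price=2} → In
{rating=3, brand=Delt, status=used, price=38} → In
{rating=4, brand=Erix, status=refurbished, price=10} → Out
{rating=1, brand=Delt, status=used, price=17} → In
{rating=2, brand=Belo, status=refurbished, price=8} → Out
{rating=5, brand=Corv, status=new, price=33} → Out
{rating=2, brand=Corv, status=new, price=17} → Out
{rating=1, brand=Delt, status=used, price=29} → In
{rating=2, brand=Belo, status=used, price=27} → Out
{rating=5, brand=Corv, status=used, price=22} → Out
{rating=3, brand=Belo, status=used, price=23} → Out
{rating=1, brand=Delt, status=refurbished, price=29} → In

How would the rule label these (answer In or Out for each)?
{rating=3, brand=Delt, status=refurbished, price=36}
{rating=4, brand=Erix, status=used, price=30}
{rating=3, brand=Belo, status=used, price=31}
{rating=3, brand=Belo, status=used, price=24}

In, Out, Out, Out

The simplest hypothesis consistent with all the labels is: brand is Delt.
{rating=3, brand=Delt, status=refurbished, price=36}: In (brand is Delt).
{rating=4, brand=Erix, status=used, price=30}: Out (brand is Erix).
{rating=3, brand=Belo, status=used, price=31}: Out (brand is Belo).
{rating=3, brand=Belo, status=used, price=24}: Out (brand is Belo).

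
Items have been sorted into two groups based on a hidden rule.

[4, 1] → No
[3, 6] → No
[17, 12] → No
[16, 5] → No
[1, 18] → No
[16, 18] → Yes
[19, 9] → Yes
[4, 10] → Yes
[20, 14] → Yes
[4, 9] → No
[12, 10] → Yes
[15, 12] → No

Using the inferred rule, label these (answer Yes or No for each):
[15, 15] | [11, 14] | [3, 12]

One predicate separates the groups cleanly: sum is even.
[15, 15]: 15+15 = 30 — has this property, so Yes. [11, 14]: 11+14 = 25 — fails this test, so No. [3, 12]: 3+12 = 15 — fails this test, so No.

Yes, No, No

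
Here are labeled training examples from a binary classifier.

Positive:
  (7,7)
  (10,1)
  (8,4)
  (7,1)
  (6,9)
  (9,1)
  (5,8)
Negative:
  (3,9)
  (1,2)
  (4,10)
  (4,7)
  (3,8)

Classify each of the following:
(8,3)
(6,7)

All 'Positive' examples share one property — first ≥ 5 — and every 'Negative' example lacks it.
(8,3) → first 8 → Positive. (6,7) → first 6 → Positive.

Positive, Positive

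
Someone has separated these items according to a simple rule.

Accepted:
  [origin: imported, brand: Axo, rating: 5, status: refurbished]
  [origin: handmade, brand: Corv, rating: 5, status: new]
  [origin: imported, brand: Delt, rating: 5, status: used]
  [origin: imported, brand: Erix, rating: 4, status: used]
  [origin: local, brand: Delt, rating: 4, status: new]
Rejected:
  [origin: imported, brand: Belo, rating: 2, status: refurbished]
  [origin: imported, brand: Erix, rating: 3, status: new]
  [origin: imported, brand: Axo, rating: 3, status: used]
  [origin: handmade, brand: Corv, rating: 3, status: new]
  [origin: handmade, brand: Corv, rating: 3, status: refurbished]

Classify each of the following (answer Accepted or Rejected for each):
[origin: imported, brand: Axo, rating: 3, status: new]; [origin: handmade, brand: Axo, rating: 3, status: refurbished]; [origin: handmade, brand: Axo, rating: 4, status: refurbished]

The pattern is that an item is 'Accepted' exactly when: rating ≥ 4.
[origin: imported, brand: Axo, rating: 3, status: new] — rating = 3, hence Rejected.
[origin: handmade, brand: Axo, rating: 3, status: refurbished] — rating = 3, hence Rejected.
[origin: handmade, brand: Axo, rating: 4, status: refurbished] — rating = 4, hence Accepted.

Rejected, Rejected, Accepted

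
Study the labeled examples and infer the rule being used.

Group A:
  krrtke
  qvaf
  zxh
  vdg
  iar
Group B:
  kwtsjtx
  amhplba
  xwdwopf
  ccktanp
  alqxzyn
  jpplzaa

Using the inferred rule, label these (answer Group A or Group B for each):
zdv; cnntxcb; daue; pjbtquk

Rule: length ≤ 6. This holds for each 'Group A' example and fails for each 'Group B' one.
zdv: length 3 — has this property, so Group A. cnntxcb: length 7 — does not pass, so Group B. daue: length 4 — has this property, so Group A. pjbtquk: length 7 — does not pass, so Group B.

Group A, Group B, Group A, Group B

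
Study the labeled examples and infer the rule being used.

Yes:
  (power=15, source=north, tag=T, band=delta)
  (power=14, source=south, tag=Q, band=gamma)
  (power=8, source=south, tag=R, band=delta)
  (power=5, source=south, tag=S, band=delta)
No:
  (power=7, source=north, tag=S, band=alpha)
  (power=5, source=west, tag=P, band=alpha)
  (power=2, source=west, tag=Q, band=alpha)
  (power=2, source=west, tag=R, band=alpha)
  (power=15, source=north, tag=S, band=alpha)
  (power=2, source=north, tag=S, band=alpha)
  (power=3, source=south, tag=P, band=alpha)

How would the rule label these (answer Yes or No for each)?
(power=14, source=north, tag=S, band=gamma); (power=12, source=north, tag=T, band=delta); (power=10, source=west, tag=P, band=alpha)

The pattern is that an item is 'Yes' exactly when: band is not alpha.
Yes: (power=14, source=north, tag=S, band=gamma), since band is gamma.
Yes: (power=12, source=north, tag=T, band=delta), since band is delta.
No: (power=10, source=west, tag=P, band=alpha), since band is alpha.

Yes, Yes, No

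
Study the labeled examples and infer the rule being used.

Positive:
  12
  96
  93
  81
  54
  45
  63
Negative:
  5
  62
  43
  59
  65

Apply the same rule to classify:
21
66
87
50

Positive, Positive, Positive, Negative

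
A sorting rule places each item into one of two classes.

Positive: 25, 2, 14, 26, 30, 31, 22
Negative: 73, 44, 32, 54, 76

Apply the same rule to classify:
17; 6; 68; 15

Positive, Positive, Negative, Positive

The distinguishing property — at most 31 — holds for all the 'Positive' cases and none of the 'Negative' cases.
Positive: 17, since 17 ≤ 31. Positive: 6, since 6 ≤ 31. Negative: 68, since 68 > 31. Positive: 15, since 15 ≤ 31.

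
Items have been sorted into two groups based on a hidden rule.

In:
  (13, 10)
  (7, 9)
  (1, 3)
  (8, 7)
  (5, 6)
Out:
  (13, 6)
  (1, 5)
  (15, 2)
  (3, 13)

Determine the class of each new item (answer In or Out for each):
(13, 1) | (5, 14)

Out, Out

The rule appears to be: |first − second| ≤ 3.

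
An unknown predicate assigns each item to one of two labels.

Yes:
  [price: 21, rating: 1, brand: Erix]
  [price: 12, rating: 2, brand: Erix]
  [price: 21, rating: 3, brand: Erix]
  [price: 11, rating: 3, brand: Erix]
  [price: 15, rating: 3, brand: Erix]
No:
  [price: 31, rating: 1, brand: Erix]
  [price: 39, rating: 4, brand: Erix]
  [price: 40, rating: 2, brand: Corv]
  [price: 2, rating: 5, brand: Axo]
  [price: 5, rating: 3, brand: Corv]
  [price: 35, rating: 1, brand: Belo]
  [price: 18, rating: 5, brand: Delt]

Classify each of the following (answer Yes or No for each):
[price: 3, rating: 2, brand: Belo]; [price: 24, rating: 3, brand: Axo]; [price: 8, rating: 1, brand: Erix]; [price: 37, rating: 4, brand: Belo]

'Yes' ⟺ brand is Erix AND price ≤ 21.
[price: 3, rating: 2, brand: Belo]: brand is Belo, price = 3, fails the rule → No. [price: 24, rating: 3, brand: Axo]: brand is Axo, price = 24, fails the rule → No. [price: 8, rating: 1, brand: Erix]: brand is Erix, price = 8, has this property → Yes. [price: 37, rating: 4, brand: Belo]: brand is Belo, price = 37, fails the rule → No.

No, No, Yes, No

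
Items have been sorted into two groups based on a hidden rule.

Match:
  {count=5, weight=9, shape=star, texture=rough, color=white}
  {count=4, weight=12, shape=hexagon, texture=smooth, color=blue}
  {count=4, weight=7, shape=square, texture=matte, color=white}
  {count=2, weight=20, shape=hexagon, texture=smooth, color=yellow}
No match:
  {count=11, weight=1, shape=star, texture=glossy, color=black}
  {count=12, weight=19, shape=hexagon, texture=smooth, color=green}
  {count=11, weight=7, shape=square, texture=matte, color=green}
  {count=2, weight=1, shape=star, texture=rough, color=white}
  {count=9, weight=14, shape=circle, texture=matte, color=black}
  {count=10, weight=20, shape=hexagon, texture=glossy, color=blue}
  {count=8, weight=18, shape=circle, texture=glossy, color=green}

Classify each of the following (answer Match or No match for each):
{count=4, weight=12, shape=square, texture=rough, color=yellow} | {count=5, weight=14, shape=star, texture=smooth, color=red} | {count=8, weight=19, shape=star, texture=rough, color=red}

'Match' ⟺ count ≤ 5 AND weight ≥ 7.
{count=4, weight=12, shape=square, texture=rough, color=yellow} — count = 4, weight = 12, hence Match. {count=5, weight=14, shape=star, texture=smooth, color=red} — count = 5, weight = 14, hence Match. {count=8, weight=19, shape=star, texture=rough, color=red} — count = 8, weight = 19, hence No match.

Match, Match, No match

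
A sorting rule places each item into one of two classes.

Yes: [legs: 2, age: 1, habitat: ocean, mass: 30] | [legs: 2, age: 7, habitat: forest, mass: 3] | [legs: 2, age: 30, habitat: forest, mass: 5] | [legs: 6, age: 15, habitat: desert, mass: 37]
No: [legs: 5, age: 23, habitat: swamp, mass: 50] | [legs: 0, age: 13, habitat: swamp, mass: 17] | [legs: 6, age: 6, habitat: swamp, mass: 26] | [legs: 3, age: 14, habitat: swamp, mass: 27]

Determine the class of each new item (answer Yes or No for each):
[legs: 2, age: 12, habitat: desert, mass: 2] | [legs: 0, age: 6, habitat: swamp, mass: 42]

The rule appears to be: habitat is not swamp.
[legs: 2, age: 12, habitat: desert, mass: 2] → habitat is desert → Yes.
[legs: 0, age: 6, habitat: swamp, mass: 42] → habitat is swamp → No.

Yes, No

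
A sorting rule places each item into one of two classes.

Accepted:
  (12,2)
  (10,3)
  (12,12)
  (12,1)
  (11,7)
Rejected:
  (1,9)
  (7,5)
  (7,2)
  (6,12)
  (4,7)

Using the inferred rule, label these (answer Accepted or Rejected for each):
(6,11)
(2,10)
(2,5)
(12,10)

Rejected, Rejected, Rejected, Accepted

All 'Accepted' examples share one property — first ≥ 9 — and every 'Rejected' example lacks it.
(6,11): first 6 — doesn't match, so Rejected.
(2,10): first 2 — doesn't match, so Rejected.
(2,5): first 2 — doesn't match, so Rejected.
(12,10): first 12 — has this property, so Accepted.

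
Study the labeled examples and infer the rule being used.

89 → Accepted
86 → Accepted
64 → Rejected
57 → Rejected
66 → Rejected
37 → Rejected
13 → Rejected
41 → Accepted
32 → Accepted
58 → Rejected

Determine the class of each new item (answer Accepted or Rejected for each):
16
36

The common property of the 'Accepted' items is: ≡ 2 (mod 3). No 'Rejected' item has it.
16: 16 mod 3 = 1 — fails the rule, so Rejected.
36: 36 mod 3 = 0 — fails the rule, so Rejected.

Rejected, Rejected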